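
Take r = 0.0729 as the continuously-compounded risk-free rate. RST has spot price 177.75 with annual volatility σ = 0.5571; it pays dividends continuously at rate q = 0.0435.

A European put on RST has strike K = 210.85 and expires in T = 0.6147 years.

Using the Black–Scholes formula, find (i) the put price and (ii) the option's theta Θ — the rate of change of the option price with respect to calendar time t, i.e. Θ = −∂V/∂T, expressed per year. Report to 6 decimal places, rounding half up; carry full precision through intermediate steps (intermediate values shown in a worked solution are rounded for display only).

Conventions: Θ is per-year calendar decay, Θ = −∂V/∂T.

σ√T = 0.5571·√0.6147 = 0.436782
d₁ = (ln(S/K) + (r−q+σ²/2)T) / (σ√T) = (ln(177.75/210.85) + (0.0729−0.0435+0.5571²/2)·0.6147) / 0.436782 = (-0.170769 + 0.113461) / 0.436782 = -0.131204
d₂ = d₁ − σ√T = -0.131204 − 0.436782 = -0.567986
e^{−rT} = 0.956178
e^{−qT} = 0.973615
N(−d₁) = 0.552193,  N(−d₂) = 0.714978
Put price V = K·e^{−rT}·N(−d₂) − S·e^{−qT}·N(−d₁) = 144.146685 − 95.562538 = 48.584148
φ(d₁) = (1/√(2π))·e^{−d₁²/2} = 0.395523
Θ = −S·e^{−qT}·φ(d₁)·σ/(2√T) − q·S·e^{−qT}·N(−d₁) + r·K·e^{−rT}·N(−d₂) = −24.318701 − 4.156970 + 10.508293 = -17.967378

price = 48.584148
Θ = -17.967378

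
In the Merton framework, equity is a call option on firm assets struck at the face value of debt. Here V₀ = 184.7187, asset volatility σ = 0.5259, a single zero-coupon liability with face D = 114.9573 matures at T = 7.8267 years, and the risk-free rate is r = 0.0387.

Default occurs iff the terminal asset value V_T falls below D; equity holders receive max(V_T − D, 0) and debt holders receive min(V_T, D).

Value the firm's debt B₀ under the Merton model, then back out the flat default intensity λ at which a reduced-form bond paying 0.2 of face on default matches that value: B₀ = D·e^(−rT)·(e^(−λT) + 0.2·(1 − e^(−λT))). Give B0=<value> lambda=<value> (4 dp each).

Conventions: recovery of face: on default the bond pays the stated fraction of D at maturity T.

B0=54.5338 lambda=0.0757

Equity is a call on the firm's assets struck at D = 114.9573:
d₁ = [ln(V₀/D) + (r + σ²/2)T] / (σ√T)
   = [ln(184.7187/114.9573) + (0.0387 + 0.5·0.5259²)·7.8267] / (0.5259·√7.8267)
   = [0.474273 + 1.385212] / 1.471270 = 1.263864
d₂ = d₁ − σ√T = 1.263864 − 1.471270 = -0.207407
N(d₁) = 0.896860,  N(d₂) = 0.417846,  e^(−rT) = 0.738678
E₀ = V₀·N(d₁) − D·e^(−rT)·N(d₂)
   = 184.7187·0.896860 − 114.9573·0.738678·0.417846 = 130.184915
B₀ = V₀ − E₀ = 184.7187 − 130.184915 = 54.533785
e^(−λT) = (B₀·e^(rT)/D − 0.2)/(1 − 0.2) = (54.5338·1.353770/114.9573 − 0.2)/0.8 = 0.55275700
λ = −ln(0.55275700)/7.8267 = 0.075745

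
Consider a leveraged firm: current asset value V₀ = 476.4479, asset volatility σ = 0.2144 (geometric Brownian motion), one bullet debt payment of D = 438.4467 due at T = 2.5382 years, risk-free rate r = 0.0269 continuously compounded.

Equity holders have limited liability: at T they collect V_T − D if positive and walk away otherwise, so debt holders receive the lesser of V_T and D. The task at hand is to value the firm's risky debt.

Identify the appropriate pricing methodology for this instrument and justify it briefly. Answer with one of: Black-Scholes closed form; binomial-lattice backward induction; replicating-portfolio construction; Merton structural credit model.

Key observation: a levered firm with one bullet debt due at 2.5382 years is the canonical structural-credit setup: equity is a call on the firm's assets struck at the face value.

framework: Merton structural credit model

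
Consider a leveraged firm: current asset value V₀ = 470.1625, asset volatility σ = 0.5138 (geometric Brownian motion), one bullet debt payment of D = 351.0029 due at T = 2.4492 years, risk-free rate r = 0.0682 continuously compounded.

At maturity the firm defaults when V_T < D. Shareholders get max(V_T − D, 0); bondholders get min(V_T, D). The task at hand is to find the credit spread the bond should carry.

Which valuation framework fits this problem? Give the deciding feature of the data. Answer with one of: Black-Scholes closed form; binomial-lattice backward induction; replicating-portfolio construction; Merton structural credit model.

Key observation: a levered firm with one bullet debt due at 2.4492 years is the canonical structural-credit setup: equity is a call on the firm's assets struck at the face value.

framework: Merton structural credit model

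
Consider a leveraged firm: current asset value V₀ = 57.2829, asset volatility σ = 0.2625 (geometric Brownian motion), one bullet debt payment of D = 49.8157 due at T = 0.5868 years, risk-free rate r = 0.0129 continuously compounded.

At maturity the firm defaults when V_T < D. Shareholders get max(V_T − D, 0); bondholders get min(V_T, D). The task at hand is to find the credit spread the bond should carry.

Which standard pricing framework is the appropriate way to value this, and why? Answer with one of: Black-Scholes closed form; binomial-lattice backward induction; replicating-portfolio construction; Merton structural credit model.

Key observation: with the firm-asset dynamics (V₀ = 57.2829) and a single zero-coupon liability of face 49.8157 given, debt value, spread, and default probability all derive from the option view of the balance sheet.

framework: Merton structural credit model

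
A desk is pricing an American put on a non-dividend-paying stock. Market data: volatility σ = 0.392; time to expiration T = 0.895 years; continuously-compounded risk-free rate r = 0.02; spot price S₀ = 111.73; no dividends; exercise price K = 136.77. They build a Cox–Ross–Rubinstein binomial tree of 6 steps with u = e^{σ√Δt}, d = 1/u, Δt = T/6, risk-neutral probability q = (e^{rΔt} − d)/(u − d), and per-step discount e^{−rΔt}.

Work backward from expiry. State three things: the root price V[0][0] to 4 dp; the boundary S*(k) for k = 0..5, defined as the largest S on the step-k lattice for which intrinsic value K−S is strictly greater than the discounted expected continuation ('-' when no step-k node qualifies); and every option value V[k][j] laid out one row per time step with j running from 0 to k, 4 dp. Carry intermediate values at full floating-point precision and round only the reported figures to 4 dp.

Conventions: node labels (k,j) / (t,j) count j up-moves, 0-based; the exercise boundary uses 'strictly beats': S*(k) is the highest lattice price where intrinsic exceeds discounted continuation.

price = 32.4768
boundary = - - 82.5404 70.9439 82.5404 96.0325
tree:
32.4768
42.7870 21.1513
54.2296 30.2603 11.0976
65.8261 41.5568 17.8177 3.6519
75.7934 54.2296 27.6465 6.9379 0.0000
84.3603 65.8261 40.7375 13.1804 0.0000 0.0000
91.7236 75.7934 54.2296 25.0400 0.0000 0.0000 0.0000

params: Δt=0.14917 u=1.16346 d=0.85951 q=0.47205 e^(-rΔt)=0.99702
t_6 payoffs: 91.7236 75.7934 54.2296 25.0400 0.0000 0.0000 0.0000
t_5: node(5,0) S=52.4097 payoff=84.3603 vs cont=83.9529 → 84.3603 [stop]  node(5,1) S=70.9439 payoff=65.8261 vs cont=65.4187 → 65.8261 [stop]  node(5,2) S=96.0325 payoff=40.7375 vs cont=40.3301 → 40.7375 [stop]  node(5,3) S=129.9934 payoff=6.7766 vs cont=13.1804 → 13.1804 [wait]  node(5,4) S=175.9643 payoff=0.0000 vs cont=0.0000 → 0.0000 [wait]  node(5,5) S=238.1923 payoff=0.0000 vs cont=0.0000 → 0.0000 [wait]  ⇒ S*(5)=96.0325
t_4: node(4,0) S=60.9766 payoff=75.7934 vs cont=75.3859 → 75.7934 [stop]  node(4,1) S=82.5404 payoff=54.2296 vs cont=53.8222 → 54.2296 [stop]  node(4,2) S=111.7300 payoff=25.0400 vs cont=27.6465 → 27.6465 [wait]  node(4,3) S=151.2422 payoff=0.0000 vs cont=6.9379 → 6.9379 [wait]  node(4,4) S=204.7275 payoff=0.0000 vs cont=0.0000 → 0.0000 [wait]  ⇒ S*(4)=82.5404
t_3: node(3,0) S=70.9439 payoff=65.8261 vs cont=65.4187 → 65.8261 [stop]  node(3,1) S=96.0325 payoff=40.7375 vs cont=41.5568 → 41.5568 [wait]  node(3,2) S=129.9934 payoff=6.7766 vs cont=17.8177 → 17.8177 [wait]  node(3,3) S=175.9643 payoff=0.0000 vs cont=3.6519 → 3.6519 [wait]  ⇒ S*(3)=70.9439
t_2: node(2,0) S=82.5404 payoff=54.2296 vs cont=54.2078 → 54.2296 [stop]  node(2,1) S=111.7300 payoff=25.0400 vs cont=30.2603 → 30.2603 [wait]  node(2,2) S=151.2422 payoff=0.0000 vs cont=11.0976 → 11.0976 [wait]  ⇒ S*(2)=82.5404
t_1: node(1,0) S=96.0325 payoff=40.7375 vs cont=42.7870 → 42.7870 [wait]  node(1,1) S=129.9934 payoff=6.7766 vs cont=21.1513 → 21.1513 [wait]  ⇒ S*(1)=-
t_0: node(0,0) S=111.7300 payoff=25.0400 vs cont=32.4768 → 32.4768 [wait]  ⇒ S*(0)=-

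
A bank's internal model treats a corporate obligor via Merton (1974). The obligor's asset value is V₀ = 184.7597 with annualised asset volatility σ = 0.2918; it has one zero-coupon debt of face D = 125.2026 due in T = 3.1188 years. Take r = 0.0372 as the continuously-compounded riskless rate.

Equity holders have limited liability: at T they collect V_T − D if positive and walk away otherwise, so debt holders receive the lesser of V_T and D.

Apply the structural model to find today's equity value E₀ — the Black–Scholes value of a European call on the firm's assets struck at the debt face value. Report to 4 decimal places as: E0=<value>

E0=79.5370

With assets at 184.7597 and a single debt payment of 125.2026 at 3.1188 years:
d₁ = [ln(V₀/D) + (r + σ²/2)T] / (σ√T)
   = [ln(184.7597/125.2026) + (0.0372 + 0.5·0.2918²)·3.1188] / (0.2918·√3.1188)
   = [0.389123 + 0.248798] / 0.515322 = 1.237906
d₂ = d₁ − σ√T = 1.237906 − 0.515322 = 0.722584
N(d₁) = 0.892125,  N(d₂) = 0.765032,  e^(−rT) = 0.890458
E₀ = V₀·N(d₁) − D·e^(−rT)·N(d₂)
   = 184.7597·0.892125 − 125.2026·0.890458·0.765032 = 79.537026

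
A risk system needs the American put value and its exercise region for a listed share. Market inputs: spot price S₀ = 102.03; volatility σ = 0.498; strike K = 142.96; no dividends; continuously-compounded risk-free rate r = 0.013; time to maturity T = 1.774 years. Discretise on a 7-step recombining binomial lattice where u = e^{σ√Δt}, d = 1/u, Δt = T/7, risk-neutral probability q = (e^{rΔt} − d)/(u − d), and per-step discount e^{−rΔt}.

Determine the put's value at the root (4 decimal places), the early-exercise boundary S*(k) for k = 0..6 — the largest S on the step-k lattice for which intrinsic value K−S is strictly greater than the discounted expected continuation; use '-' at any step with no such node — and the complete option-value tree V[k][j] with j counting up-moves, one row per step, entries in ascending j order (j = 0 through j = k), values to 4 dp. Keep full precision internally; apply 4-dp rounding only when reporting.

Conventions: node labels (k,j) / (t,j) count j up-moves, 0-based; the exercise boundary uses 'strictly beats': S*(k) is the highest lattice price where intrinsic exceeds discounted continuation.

Δt=0.25343, u=1.28493, d=0.77825, q=0.44416, disc=e^(-rΔt)=0.99671
k=7 terminal: V=max(K-S,0) → 125.3167 113.8303 94.8658 63.5547 11.8589 0.0000 0.0000 0.0000
k=6: j=0 S=22.6703 intr=120.2897 cont=119.8194 V=120.2897[EX]; j=1 S=37.4295 intr=105.5305 cont=105.0602 V=105.5305[EX]; j=2 S=61.7975 intr=81.1625 cont=80.6922 V=81.1625[EX]; j=3 S=102.0300 intr=40.9300 cont=40.4598 V=40.9300[EX]; j=4 S=168.4552 intr=0.0000 cont=6.5699 V=6.5699[hold]; j=5 S=278.1257 intr=0.0000 cont=0.0000 V=0.0000[hold]; j=6 S=459.1957 intr=0.0000 cont=0.0000 V=0.0000[hold]  S*(6)=102.0300
k=5: j=0 S=29.1297 intr=113.8303 cont=113.3601 V=113.8303[EX]; j=1 S=48.0942 intr=94.8658 cont=94.3956 V=94.8658[EX]; j=2 S=79.4053 intr=63.5547 cont=63.0845 V=63.5547[EX]; j=3 S=131.1011 intr=11.8589 cont=25.5841 V=25.5841[hold]; j=4 S=216.4526 intr=0.0000 cont=3.6398 V=3.6398[hold]; j=5 S=357.3712 intr=0.0000 cont=0.0000 V=0.0000[hold]  S*(5)=79.4053
k=4: j=0 S=37.4295 intr=105.5305 cont=105.0602 V=105.5305[EX]; j=1 S=61.7975 intr=81.1625 cont=80.6922 V=81.1625[EX]; j=2 S=102.0300 intr=40.9300 cont=46.5359 V=46.5359[hold]; j=3 S=168.4552 intr=0.0000 cont=15.7851 V=15.7851[hold]; j=4 S=278.1257 intr=0.0000 cont=2.0165 V=2.0165[hold]  S*(4)=61.7975
k=3: j=0 S=48.0942 intr=94.8658 cont=94.3956 V=94.8658[EX]; j=1 S=79.4053 intr=63.5547 cont=65.5662 V=65.5662[hold]; j=2 S=131.1011 intr=11.8589 cont=32.7694 V=32.7694[hold]; j=3 S=216.4526 intr=0.0000 cont=9.6378 V=9.6378[hold]  S*(3)=48.0942
k=2: j=0 S=61.7975 intr=81.1625 cont=81.5828 V=81.5828[hold]; j=1 S=102.0300 intr=40.9300 cont=50.8313 V=50.8313[hold]; j=2 S=168.4552 intr=0.0000 cont=22.4212 V=22.4212[hold]  S*(2)=-
k=1: j=0 S=79.4053 intr=63.5547 cont=67.7007 V=67.7007[hold]; j=1 S=131.1011 intr=11.8589 cont=38.0869 V=38.0869[hold]  S*(1)=-
k=0: j=0 S=102.0300 intr=40.9300 cont=54.3679 V=54.3679[hold]  S*(0)=-

price = 54.3679
boundary = - - - 48.0942 61.7975 79.4053 102.0300
tree:
54.3679
67.7007 38.0869
81.5828 50.8313 22.4212
94.8658 65.5662 32.7694 9.6378
105.5305 81.1625 46.5359 15.7851 2.0165
113.8303 94.8658 63.5547 25.5841 3.6398 0.0000
120.2897 105.5305 81.1625 40.9300 6.5699 0.0000 0.0000
125.3167 113.8303 94.8658 63.5547 11.8589 0.0000 0.0000 0.0000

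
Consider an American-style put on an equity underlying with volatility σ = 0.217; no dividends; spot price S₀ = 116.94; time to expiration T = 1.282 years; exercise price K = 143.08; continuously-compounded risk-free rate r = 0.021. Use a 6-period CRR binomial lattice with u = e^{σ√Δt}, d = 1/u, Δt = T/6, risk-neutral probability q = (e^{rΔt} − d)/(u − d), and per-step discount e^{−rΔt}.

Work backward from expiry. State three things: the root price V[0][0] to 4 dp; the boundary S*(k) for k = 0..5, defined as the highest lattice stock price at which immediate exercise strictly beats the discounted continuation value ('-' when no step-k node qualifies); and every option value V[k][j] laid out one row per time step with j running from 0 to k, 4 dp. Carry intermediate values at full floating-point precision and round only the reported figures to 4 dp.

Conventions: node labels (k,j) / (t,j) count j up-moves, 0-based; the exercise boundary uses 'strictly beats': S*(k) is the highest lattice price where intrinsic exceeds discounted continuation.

price = 27.7683
boundary = - 105.7793 95.6837 105.7793 116.9400 129.2783
tree:
27.7683
37.3007 18.3843
47.3963 26.8455 9.9983
56.5283 37.3007 16.5205 3.4964
64.7887 47.3963 26.1400 6.9468 0.0405
72.2608 56.5283 37.3007 13.8017 0.0809 0.0000
79.0198 64.7887 47.3963 26.1400 0.1616 0.0000 0.0000

Δt=0.21367, u=1.10551, d=0.90456, q=0.49732, disc=e^(-rΔt)=0.99552
k=6 terminal: V=max(K-S,0) → 79.0198 64.7887 47.3963 26.1400 0.1616 0.0000 0.0000
k=5: j=0 S=70.8192 intr=72.2608 cont=71.6203 V=72.2608[EX]; j=1 S=86.5517 intr=56.5283 cont=55.8877 V=56.5283[EX]; j=2 S=105.7793 intr=37.3007 cont=36.6602 V=37.3007[EX]; j=3 S=129.2783 intr=13.8017 cont=13.1612 V=13.8017[EX]; j=4 S=157.9976 intr=0.0000 cont=0.0809 V=0.0809[hold]; j=5 S=193.0969 intr=0.0000 cont=0.0000 V=0.0000[hold]  S*(5)=129.2783
k=4: j=0 S=78.2913 intr=64.7887 cont=64.1482 V=64.7887[EX]; j=1 S=95.6837 intr=47.3963 cont=46.7557 V=47.3963[EX]; j=2 S=116.9400 intr=26.1400 cont=25.4994 V=26.1400[EX]; j=3 S=142.9184 intr=0.1616 cont=6.9468 V=6.9468[hold]; j=4 S=174.6678 intr=0.0000 cont=0.0405 V=0.0405[hold]  S*(4)=116.9400
k=3: j=0 S=86.5517 intr=56.5283 cont=55.8877 V=56.5283[EX]; j=1 S=105.7793 intr=37.3007 cont=36.6602 V=37.3007[EX]; j=2 S=129.2783 intr=13.8017 cont=16.5205 V=16.5205[hold]; j=3 S=157.9976 intr=0.0000 cont=3.4964 V=3.4964[hold]  S*(3)=105.7793
k=2: j=0 S=95.6837 intr=47.3963 cont=46.7557 V=47.3963[EX]; j=1 S=116.9400 intr=26.1400 cont=26.8455 V=26.8455[hold]; j=2 S=142.9184 intr=0.1616 cont=9.9983 V=9.9983[hold]  S*(2)=95.6837
k=1: j=0 S=105.7793 intr=37.3007 cont=37.0094 V=37.3007[EX]; j=1 S=129.2783 intr=13.8017 cont=18.3843 V=18.3843[hold]  S*(1)=105.7793
k=0: j=0 S=116.9400 intr=26.1400 cont=27.7683 V=27.7683[hold]  S*(0)=-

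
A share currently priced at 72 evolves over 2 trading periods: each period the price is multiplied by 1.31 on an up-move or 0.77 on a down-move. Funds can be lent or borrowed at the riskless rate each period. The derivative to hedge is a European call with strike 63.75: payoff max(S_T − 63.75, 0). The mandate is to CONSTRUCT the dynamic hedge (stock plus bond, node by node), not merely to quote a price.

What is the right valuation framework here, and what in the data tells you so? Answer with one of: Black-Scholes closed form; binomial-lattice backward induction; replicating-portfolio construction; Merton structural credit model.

Key observation: the task asks for the hedge itself — share and bond holdings at every node of the 2-period tree on spot 72 with factors 1.31/0.77 — which is exactly what the replicating-portfolio construction produces.

framework: replicating-portfolio construction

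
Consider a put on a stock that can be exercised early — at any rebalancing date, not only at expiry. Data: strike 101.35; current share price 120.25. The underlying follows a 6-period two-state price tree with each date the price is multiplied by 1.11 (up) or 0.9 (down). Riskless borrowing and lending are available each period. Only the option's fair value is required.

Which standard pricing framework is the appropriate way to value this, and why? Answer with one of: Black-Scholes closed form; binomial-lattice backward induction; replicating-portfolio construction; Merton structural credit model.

framework: binomial-lattice backward induction

Key observation: early exercise of the strike-101.35 put must be checked at each of the 6 dates (spot 120.25), which forces a node-by-node comparison of intrinsic and continuation value backward from expiry.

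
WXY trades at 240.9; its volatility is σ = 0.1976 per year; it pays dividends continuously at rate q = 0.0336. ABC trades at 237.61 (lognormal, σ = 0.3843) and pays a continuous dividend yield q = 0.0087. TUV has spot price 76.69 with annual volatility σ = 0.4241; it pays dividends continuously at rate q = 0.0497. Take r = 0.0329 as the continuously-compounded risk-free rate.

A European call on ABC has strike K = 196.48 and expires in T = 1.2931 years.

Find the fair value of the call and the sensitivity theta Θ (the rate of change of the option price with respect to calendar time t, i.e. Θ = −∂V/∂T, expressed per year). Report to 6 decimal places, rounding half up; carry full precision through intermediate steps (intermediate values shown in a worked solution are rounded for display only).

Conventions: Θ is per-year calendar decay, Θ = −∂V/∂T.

σ√T = 0.3843·√1.2931 = 0.437005
d₁ = (ln(S/K) + (r−q+σ²/2)T) / (σ√T) = (ln(237.61/196.48) + (0.0329−0.0087+0.3843²/2)·1.2931) / 0.437005 = (0.190070 + 0.126780) / 0.437005 = 0.725048
d₂ = d₁ − σ√T = 0.725048 − 0.437005 = 0.288043
e^{−rT} = 0.958349
e^{−qT} = 0.988813
N(d₁) = 0.765789,  N(d₂) = 0.613343
Call price V = S·e^{−qT}·N(d₁) − K·e^{−rT}·N(d₂) = 179.923513 − 115.490352 = 64.433160
φ(d₁) = (1/√(2π))·e^{−d₁²/2} = 0.306730
Θ = −S·e^{−qT}·φ(d₁)·σ/(2√T) + q·S·e^{−qT}·N(d₁) − r·K·e^{−rT}·N(d₂) = −12.177555 + 1.565335 − 3.799633 = -14.411853

price = 64.433160
Θ = -14.411853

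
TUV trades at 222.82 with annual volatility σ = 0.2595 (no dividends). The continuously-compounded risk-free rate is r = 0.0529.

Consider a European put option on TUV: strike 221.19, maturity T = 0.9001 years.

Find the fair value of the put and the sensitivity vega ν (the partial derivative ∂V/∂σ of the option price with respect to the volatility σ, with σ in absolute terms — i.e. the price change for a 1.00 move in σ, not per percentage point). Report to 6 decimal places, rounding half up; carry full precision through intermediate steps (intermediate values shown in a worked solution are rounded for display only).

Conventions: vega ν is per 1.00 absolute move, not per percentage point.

price = 15.812932
ν = 79.426400

σ√T = 0.2595·√0.9001 = 0.246197
d₁ = (ln(S/K) + (r+σ²/2)T) / (σ√T) = (ln(222.82/221.19) + (0.0529+0.2595²/2)·0.9001) / 0.246197 = (0.007342 + 0.077922) / 0.246197 = 0.346324
d₂ = d₁ − σ√T = 0.346324 − 0.246197 = 0.100127
e^{−rT} = 0.953501
N(−d₁) = 0.364550,  N(−d₂) = 0.460122
Put price V = K·e^{−rT}·N(−d₂) − S·N(−d₁) = 97.041860 − 81.228928 = 15.812932
φ(d₁) = (1/√(2π))·e^{−d₁²/2} = 0.375721
ν = S·φ(d₁)·√T = 79.426400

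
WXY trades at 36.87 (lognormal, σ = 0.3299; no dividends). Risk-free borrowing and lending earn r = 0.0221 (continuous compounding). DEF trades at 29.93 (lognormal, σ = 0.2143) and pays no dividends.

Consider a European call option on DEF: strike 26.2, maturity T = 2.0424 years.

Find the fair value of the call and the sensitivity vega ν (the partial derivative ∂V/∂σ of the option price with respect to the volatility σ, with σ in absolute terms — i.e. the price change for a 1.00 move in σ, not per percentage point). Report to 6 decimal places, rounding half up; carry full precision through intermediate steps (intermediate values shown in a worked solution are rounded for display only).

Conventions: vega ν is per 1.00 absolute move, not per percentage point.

σ√T = 0.2143·√2.0424 = 0.306262
d₁ = (ln(S/K) + (r+σ²/2)T) / (σ√T) = (ln(29.93/26.2) + (0.0221+0.2143²/2)·2.0424) / 0.306262 = (0.133102 + 0.092035) / 0.306262 = 0.735113
d₂ = d₁ − σ√T = 0.735113 − 0.306262 = 0.428852
e^{−rT} = 0.955866
N(d₁) = 0.768865,  N(d₂) = 0.665984
Call price V = S·N(d₁) − K·e^{−rT}·N(d₂) = 23.012124 − 16.678717 = 6.333407
φ(d₁) = (1/√(2π))·e^{−d₁²/2} = 0.304485
ν = S·φ(d₁)·√T = 13.023946

price = 6.333407
ν = 13.023946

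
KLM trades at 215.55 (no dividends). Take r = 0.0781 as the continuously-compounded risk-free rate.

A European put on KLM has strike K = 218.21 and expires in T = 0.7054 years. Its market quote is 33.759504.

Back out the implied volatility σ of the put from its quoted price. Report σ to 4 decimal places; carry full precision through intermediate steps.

sigma = 0.5437

At σ = 0.5437 the Black–Scholes value reproduces the quote:
σ√T = 0.5437·√0.7054 = 0.456643
d₁ = (ln(S/K) + (r+σ²/2)T) / (σ√T) = (ln(215.55/218.21) + (0.0781+0.5437²/2)·0.7054) / 0.456643 = (-0.012265 + 0.159353) / 0.456643 = 0.322108
d₂ = d₁ − σ√T = 0.322108 − 0.456643 = -0.134536
e^{−rT} = 0.946398
N(−d₁) = 0.373686,  N(−d₂) = 0.553510
V = K·e^{−rT}·N(−d₂) − S·N(−d₁) = 114.307431 − 80.547927 = 33.759504 (the observed quote) — the price is monotone increasing in volatility, hence this σ is the only solution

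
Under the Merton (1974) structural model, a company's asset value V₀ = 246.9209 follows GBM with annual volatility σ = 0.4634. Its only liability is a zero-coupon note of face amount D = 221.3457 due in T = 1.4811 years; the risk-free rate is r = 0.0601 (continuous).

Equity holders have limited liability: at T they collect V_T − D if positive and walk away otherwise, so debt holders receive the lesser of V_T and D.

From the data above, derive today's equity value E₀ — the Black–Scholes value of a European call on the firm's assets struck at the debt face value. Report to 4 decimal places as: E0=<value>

Equity is a call on the firm's assets struck at D = 221.3457:
d₁ = [ln(V₀/D) + (r + σ²/2)T] / (σ√T)
   = [ln(246.9209/221.3457) + (0.0601 + 0.5·0.4634²)·1.4811] / (0.4634·√1.4811)
   = [0.109342 + 0.248039] / 0.563960 = 0.633701
d₂ = d₁ − σ√T = 0.633701 − 0.563960 = 0.069741
N(d₁) = 0.736862,  N(d₂) = 0.527800,  e^(−rT) = 0.914833
E₀ = V₀·N(d₁) − D·e^(−rT)·N(d₂)
   = 246.9209·0.736862 − 221.3457·0.914833·0.527800 = 75.070124

E0=75.0701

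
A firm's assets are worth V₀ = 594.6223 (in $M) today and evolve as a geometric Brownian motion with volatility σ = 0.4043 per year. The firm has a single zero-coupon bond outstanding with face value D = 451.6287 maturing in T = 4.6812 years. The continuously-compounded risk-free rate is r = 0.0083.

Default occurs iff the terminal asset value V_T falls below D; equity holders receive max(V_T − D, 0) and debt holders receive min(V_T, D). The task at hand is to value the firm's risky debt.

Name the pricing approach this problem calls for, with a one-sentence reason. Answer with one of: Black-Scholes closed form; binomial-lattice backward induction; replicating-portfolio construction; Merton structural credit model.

Key observation: with the firm-asset dynamics (V₀ = 594.6223) and a single zero-coupon liability of face 451.6287 given, debt value, spread, and default probability all derive from the option view of the balance sheet.

framework: Merton structural credit model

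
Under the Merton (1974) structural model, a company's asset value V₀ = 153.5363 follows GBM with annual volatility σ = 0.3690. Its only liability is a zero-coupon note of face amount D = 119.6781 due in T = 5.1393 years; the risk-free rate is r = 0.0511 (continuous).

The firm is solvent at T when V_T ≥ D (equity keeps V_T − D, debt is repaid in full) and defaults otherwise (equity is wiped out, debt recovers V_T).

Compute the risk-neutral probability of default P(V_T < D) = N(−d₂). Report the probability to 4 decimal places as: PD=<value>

Work the structural quantities from V₀ = 153.5363 against face 119.6781:
d₁ = [ln(V₀/D) + (r + σ²/2)T] / (σ√T)
   = [ln(153.5363/119.6781) + (0.0511 + 0.5·0.3690²)·5.1393] / (0.3690·√5.1393)
   = [0.249131 + 0.612504] / 0.836524 = 1.030019
d₂ = d₁ − σ√T = 1.030019 − 0.836524 = 0.193495
risk-neutral PD = N(−d₂) = N(-0.193495) = 0.423286

PD=0.4233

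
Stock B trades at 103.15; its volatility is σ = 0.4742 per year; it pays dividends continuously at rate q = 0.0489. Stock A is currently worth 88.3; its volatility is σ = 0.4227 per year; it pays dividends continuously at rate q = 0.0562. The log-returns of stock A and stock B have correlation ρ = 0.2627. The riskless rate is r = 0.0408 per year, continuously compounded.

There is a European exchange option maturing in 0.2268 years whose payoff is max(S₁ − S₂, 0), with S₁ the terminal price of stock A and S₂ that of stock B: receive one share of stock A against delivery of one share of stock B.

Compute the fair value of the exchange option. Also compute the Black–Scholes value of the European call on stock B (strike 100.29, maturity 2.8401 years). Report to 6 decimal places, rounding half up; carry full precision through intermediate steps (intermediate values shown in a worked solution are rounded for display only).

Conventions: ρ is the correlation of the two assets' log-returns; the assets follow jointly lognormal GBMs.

σ_eff = √(σ₁² + σ₂² − 2ρσ₁σ₂) = √(0.4227² + 0.4742² − 2·0.2627·0.4227·0.4742) = 0.546102
d₁ = (ln(S₁/S₂) + (q₂ − q₁ + σ_eff²/2)T) / (σ_eff√T) = (ln(88.3/103.15) + (0.0489 − 0.0562 + 0.149114)·0.2268) / 0.260073 = -0.474024
d₂ = d₁ − σ_eff√T = -0.474024 − 0.260073 = -0.734097
N(d₁) = 0.317742,  N(d₂) = 0.231445
V = S₁·e^{−q₁T}·N(d₁) − S₂·e^{−q₂T}·N(d₂) = 27.701232 − 23.610234 = 4.090998
[vanilla: stock B call K=100.29]
σ√T = 0.4742·√2.8401 = 0.799150
d₁ = (ln(S/K) + (r−q+σ²/2)T) / (σ√T) = (ln(103.15/100.29) + (0.0408−0.0489+0.4742²/2)·2.8401) / 0.799150 = (0.028118 + 0.296316) / 0.799150 = 0.405974
d₂ = d₁ − σ√T = 0.405974 − 0.799150 = -0.393176
e^{−rT} = 0.890586
e^{−qT} = 0.870332
N(d₁) = 0.657619,  N(d₂) = 0.347095
price = S·e^{−qT}·N(d₁) − K·e^{−rT}·N(d₂) = 59.037559 − 31.001387 = 28.036173

exchange price = 4.090998
price(stock B call K=100.29) = 28.036173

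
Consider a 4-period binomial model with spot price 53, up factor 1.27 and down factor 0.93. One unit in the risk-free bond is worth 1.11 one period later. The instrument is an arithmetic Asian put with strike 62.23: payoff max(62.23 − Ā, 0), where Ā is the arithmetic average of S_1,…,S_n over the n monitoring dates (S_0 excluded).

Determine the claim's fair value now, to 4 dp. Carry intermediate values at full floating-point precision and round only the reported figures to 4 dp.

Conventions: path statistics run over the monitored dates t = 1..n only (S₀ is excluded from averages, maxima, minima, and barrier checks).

With p* = (R−d)/(u−d) = 0.5294, sum probability × payoff across the paths and divide by R^4.
Enumerate all 2^4 = 16 price paths (U = up ×1.27, D = down ×0.93); each path with k up-moves has probability p*^k·(1−p*)^(4−k).
DDDD: Ā=44.3518, payoff=17.8782, prob=0.049042
UDDD: Ā=60.5665, payoff=1.6635, prob=0.055172
DUDD: Ā=56.0615, payoff=6.1685, prob=0.055172
UUDD: Ā=76.5571, payoff=0.0000, prob=0.062068
DDUD: Ā=51.8718, payoff=10.3582, prob=0.055172
UDUD: Ā=70.8357, payoff=0.0000, prob=0.062068
DUUD: Ā=66.3307, payoff=0.0000, prob=0.062068
UUUD: Ā=90.5807, payoff=0.0000, prob=0.069827
DDDU: Ā=47.9755, payoff=14.2545, prob=0.055172
UDDU: Ā=65.5149, payoff=0.0000, prob=0.062068
DUDU: Ā=61.0099, payoff=1.2201, prob=0.062068
UUDU: Ā=83.3146, payoff=0.0000, prob=0.069827
DDUU: Ā=56.8202, payoff=5.4098, prob=0.062068
UDUU: Ā=77.5932, payoff=0.0000, prob=0.069827
DUUU: Ā=73.0882, payoff=0.0000, prob=0.069827
UUUU: Ā=99.8087, payoff=0.0000, prob=0.078555
Price = Σ prob·payoff / R^4 = 3.078307 / 1.518070 = 2.0278

price = 2.0278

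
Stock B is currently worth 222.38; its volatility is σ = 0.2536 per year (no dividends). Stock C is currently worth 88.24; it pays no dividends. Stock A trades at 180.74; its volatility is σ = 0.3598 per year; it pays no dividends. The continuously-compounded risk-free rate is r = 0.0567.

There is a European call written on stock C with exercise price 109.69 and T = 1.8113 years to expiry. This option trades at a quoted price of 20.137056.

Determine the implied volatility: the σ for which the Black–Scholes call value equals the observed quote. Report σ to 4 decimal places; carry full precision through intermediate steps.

At σ = 0.5107 the Black–Scholes value reproduces the quote:
σ√T = 0.5107·√1.8113 = 0.687323
d₁ = (ln(S/K) + (r+σ²/2)T) / (σ√T) = (ln(88.24/109.69) + (0.0567+0.5107²/2)·1.8113) / 0.687323 = (-0.217598 + 0.338907) / 0.687323 = 0.176496
d₂ = d₁ − σ√T = 0.176496 − 0.687323 = -0.510828
e^{−rT} = 0.902397
N(d₁) = 0.570048,  N(d₂) = 0.304736
V = S·N(d₁) − K·e^{−rT}·N(d₂) = 50.301008 − 30.163952 = 20.137056 (the quoted price), and the Black–Scholes price is strictly increasing in σ, so σ is unique

sigma = 0.5107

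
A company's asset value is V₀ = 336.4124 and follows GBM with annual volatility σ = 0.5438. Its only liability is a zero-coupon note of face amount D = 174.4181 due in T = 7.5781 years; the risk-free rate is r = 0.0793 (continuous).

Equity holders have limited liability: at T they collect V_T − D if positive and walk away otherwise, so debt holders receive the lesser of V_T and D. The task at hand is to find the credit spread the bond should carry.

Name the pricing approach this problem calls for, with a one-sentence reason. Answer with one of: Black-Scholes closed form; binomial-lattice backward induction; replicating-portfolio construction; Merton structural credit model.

Key observation: assets follow a GBM and default happens iff V_T < 174.4181; valuing claims on that split (equity as a call, risky debt as the residual) is the structural model's definition.

framework: Merton structural credit model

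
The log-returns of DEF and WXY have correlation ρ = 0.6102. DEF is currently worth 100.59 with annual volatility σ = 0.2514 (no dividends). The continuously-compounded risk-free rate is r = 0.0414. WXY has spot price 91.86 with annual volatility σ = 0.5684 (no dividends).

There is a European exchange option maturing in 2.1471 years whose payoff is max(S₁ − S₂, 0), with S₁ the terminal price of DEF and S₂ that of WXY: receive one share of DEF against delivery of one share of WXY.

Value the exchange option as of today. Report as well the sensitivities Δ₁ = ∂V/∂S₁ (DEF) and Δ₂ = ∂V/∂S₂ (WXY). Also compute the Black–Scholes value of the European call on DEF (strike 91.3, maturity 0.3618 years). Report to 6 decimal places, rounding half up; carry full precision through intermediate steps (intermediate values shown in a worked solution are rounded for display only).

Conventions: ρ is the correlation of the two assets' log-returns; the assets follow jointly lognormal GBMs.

σ_eff = √(σ₁² + σ₂² − 2ρσ₁σ₂) = √(0.2514² + 0.5684² − 2·0.6102·0.2514·0.5684) = 0.460316
d₁ = (ln(S₁/S₂) + (q₂ − q₁ + σ_eff²/2)T) / (σ_eff√T) = (ln(100.59/91.86) + (0.0 − 0.0 + 0.105945)·2.1471) / 0.674500 = 0.471849
d₂ = d₁ − σ_eff√T = 0.471849 − 0.674500 = -0.202651
N(d₁) = 0.681483,  N(d₂) = 0.419704
V = S₁·e^{−q₁T}·N(d₁) − S₂·e^{−q₂T}·N(d₂) = 68.550353 − 38.554011 = 29.996343
Δ₁ = e^{−q₁T}·N(d₁) = 0.681483;  Δ₂ = −e^{−q₂T}·N(d₂) = -0.419704
[vanilla: DEF call K=91.3]
σ√T = 0.2514·√0.3618 = 0.151217
d₁ = (ln(S/K) + (r+σ²/2)T) / (σ√T) = (ln(100.59/91.3) + (0.0414+0.2514²/2)·0.3618) / 0.151217 = (0.096902 + 0.026412) / 0.151217 = 0.815478
d₂ = d₁ − σ√T = 0.815478 − 0.151217 = 0.664261
e^{−rT} = 0.985133
N(d₁) = 0.792601,  N(d₂) = 0.746738
price = S·N(d₁) − K·e^{−rT}·N(d₂) = 79.727693 − 67.163636 = 12.564058

exchange price = 29.996343
Δ1 = 0.681483
Δ2 = -0.419704
price(DEF call K=91.3) = 12.564058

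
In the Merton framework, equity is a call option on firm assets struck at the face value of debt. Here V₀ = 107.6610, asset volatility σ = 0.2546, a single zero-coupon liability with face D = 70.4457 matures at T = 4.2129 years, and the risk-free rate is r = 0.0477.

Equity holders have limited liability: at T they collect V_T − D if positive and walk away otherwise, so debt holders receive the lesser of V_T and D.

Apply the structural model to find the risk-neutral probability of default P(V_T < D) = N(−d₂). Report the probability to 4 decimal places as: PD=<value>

Equity is a call on the firm's assets struck at D = 70.4457:
d₁ = [ln(V₀/D) + (r + σ²/2)T] / (σ√T)
   = [ln(107.6610/70.4457) + (0.0477 + 0.5·0.2546²)·4.2129] / (0.2546·√4.2129)
   = [0.424145 + 0.337498] / 0.522575 = 1.457480
d₂ = d₁ − σ√T = 1.457480 − 0.522575 = 0.934904
risk-neutral PD = N(−d₂) = N(-0.934904) = 0.174919

PD=0.1749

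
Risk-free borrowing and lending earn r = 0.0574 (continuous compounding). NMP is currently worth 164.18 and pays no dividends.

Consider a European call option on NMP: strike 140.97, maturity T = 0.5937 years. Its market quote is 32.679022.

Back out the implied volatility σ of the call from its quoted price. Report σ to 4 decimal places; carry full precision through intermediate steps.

At σ = 0.3195 the Black–Scholes value reproduces the quote:
σ√T = 0.3195·√0.5937 = 0.246181
d₁ = (ln(S/K) + (r+σ²/2)T) / (σ√T) = (ln(164.18/140.97) + (0.0574+0.3195²/2)·0.5937) / 0.246181 = (0.152416 + 0.064381) / 0.246181 = 0.880642
d₂ = d₁ − σ√T = 0.880642 − 0.246181 = 0.634461
e^{−rT} = 0.966496
N(d₁) = 0.810744,  N(d₂) = 0.737110
V = S·N(d₁) − K·e^{−rT}·N(d₂) = 133.107969 − 100.428947 = 32.679022 (equal to the quote); since ∂V/∂σ > 0 for all σ, the implied volatility is unique

sigma = 0.3195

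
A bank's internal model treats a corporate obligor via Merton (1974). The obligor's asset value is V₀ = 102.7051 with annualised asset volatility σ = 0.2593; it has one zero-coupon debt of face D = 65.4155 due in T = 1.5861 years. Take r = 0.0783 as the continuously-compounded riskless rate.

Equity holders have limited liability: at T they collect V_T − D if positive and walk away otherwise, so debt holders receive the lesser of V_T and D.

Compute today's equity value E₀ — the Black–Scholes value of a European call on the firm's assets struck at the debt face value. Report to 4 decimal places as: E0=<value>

Apply the equity-as-call identities (strike 65.4155, horizon 1.5861 years):
d₁ = [ln(V₀/D) + (r + σ²/2)T] / (σ√T)
   = [ln(102.7051/65.4155) + (0.0783 + 0.5·0.2593²)·1.5861] / (0.2593·√1.5861)
   = [0.451103 + 0.177514] / 0.326564 = 1.924942
d₂ = d₁ − σ√T = 1.924942 − 0.326564 = 1.598379
N(d₁) = 0.972882,  N(d₂) = 0.945021,  e^(−rT) = 0.883211
E₀ = V₀·N(d₁) − D·e^(−rT)·N(d₂)
   = 102.7051·0.972882 − 65.4155·0.883211·0.945021 = 45.320721

E0=45.3207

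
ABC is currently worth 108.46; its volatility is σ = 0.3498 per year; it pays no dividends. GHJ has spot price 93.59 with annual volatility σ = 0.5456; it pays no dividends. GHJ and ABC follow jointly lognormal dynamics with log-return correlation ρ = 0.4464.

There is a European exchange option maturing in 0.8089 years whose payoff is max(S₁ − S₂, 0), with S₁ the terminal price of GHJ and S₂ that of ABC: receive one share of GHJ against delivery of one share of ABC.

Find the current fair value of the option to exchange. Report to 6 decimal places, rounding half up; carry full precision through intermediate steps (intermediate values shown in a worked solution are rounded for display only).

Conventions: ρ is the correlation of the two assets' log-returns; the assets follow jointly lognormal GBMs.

exchange price = 11.465271

σ_eff = √(σ₁² + σ₂² − 2ρσ₁σ₂) = √(0.5456² + 0.3498² − 2·0.4464·0.5456·0.3498) = 0.499648
d₁ = (ln(S₁/S₂) + (q₂ − q₁ + σ_eff²/2)T) / (σ_eff√T) = (ln(93.59/108.46) + (0.0 − 0.0 + 0.124824)·0.8089) / 0.449377 = -0.103450
d₂ = d₁ − σ_eff√T = -0.103450 − 0.449377 = -0.552827
N(d₁) = 0.458803,  N(d₂) = 0.290191
V = S₁·e^{−q₁T}·N(d₁) − S₂·e^{−q₂T}·N(d₂) = 42.939383 − 31.474112 = 11.465271
Key observation: no risk-free rate is needed — with the second asset as numeraire the exchange option is a call on the ratio S₁/S₂, and r cancels out of the value.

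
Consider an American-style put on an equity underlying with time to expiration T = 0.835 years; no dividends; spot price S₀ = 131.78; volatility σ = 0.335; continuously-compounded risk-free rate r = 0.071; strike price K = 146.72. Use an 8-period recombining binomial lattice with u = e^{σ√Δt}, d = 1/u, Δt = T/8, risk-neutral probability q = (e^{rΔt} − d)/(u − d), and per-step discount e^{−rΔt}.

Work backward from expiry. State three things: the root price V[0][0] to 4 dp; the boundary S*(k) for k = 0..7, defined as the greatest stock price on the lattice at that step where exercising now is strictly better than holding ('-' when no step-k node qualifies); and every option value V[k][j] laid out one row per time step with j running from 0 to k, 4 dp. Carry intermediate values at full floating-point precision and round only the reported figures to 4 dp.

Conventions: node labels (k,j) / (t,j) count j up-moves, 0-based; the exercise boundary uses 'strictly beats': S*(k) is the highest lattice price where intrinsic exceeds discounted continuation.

price = 21.8853
boundary = - - 106.1312 95.2445 106.1312 95.2445 106.1312 118.2623
tree:
21.8853
30.2852 14.0469
40.5888 20.7208 7.7700
51.4755 29.5613 12.4374 3.3504
61.2455 40.5888 19.2832 5.9700 0.8549
70.0133 51.4755 28.7127 10.4066 1.7480 0.0000
77.8817 61.2455 40.5888 17.5978 3.5739 0.0000 0.0000
84.9430 70.0133 51.4755 28.4577 7.3071 0.0000 0.0000 0.0000
91.2799 77.8817 61.2455 40.5888 14.9400 0.0000 0.0000 0.0000 0.0000

Δt=0.10437  u=1.11430  d=0.89742  q=0.50727  discount=0.99262
step 8 (expiry): payoffs max(K−S,0) = 91.2799 77.8817 61.2455 40.5888 14.9400 0.0000 0.0000 0.0000 0.0000
step 7: (k=7,j=0): S=61.7770, K−S=84.9430, hold=83.8597 ⇒ V=84.9430 exercise | (k=7,j=1): S=76.7067, K−S=70.0133, hold=68.9300 ⇒ V=70.0133 exercise | (k=7,j=2): S=95.2445, K−S=51.4755, hold=50.3922 ⇒ V=51.4755 exercise | (k=7,j=3): S=118.2623, K−S=28.4577, hold=27.3744 ⇒ V=28.4577 exercise | (k=7,j=4): S=146.8428, K−S=0.0000, hold=7.3071 ⇒ V=7.3071 continue | (k=7,j=5): S=182.3304, K−S=0.0000, hold=0.0000 ⇒ V=0.0000 continue | (k=7,j=6): S=226.3943, K−S=0.0000, hold=0.0000 ⇒ V=0.0000 continue | (k=7,j=7): S=281.1071, K−S=0.0000, hold=0.0000 ⇒ V=0.0000 continue  boundary S*=118.2623
step 6: (k=6,j=0): S=68.8383, K−S=77.8817, hold=76.7984 ⇒ V=77.8817 exercise | (k=6,j=1): S=85.4745, K−S=61.2455, hold=60.1622 ⇒ V=61.2455 exercise | (k=6,j=2): S=106.1312, K−S=40.5888, hold=39.5055 ⇒ V=40.5888 exercise | (k=6,j=3): S=131.7800, K−S=14.9400, hold=17.5978 ⇒ V=17.5978 continue | (k=6,j=4): S=163.6273, K−S=0.0000, hold=3.5739 ⇒ V=3.5739 continue | (k=6,j=5): S=203.1713, K−S=0.0000, hold=0.0000 ⇒ V=0.0000 continue | (k=6,j=6): S=252.2718, K−S=0.0000, hold=0.0000 ⇒ V=0.0000 continue  boundary S*=106.1312
step 5: (k=5,j=0): S=76.7067, K−S=70.0133, hold=68.9300 ⇒ V=70.0133 exercise | (k=5,j=1): S=95.2445, K−S=51.4755, hold=50.3922 ⇒ V=51.4755 exercise | (k=5,j=2): S=118.2623, K−S=28.4577, hold=28.7127 ⇒ V=28.7127 continue | (k=5,j=3): S=146.8428, K−S=0.0000, hold=10.4066 ⇒ V=10.4066 continue | (k=5,j=4): S=182.3304, K−S=0.0000, hold=1.7480 ⇒ V=1.7480 continue | (k=5,j=5): S=226.3943, K−S=0.0000, hold=0.0000 ⇒ V=0.0000 continue  boundary S*=95.2445
step 4: (k=4,j=0): S=85.4745, K−S=61.2455, hold=60.1622 ⇒ V=61.2455 exercise | (k=4,j=1): S=106.1312, K−S=40.5888, hold=39.6339 ⇒ V=40.5888 exercise | (k=4,j=2): S=131.7800, K−S=14.9400, hold=19.2832 ⇒ V=19.2832 continue | (k=4,j=3): S=163.6273, K−S=0.0000, hold=5.9700 ⇒ V=5.9700 continue | (k=4,j=4): S=203.1713, K−S=0.0000, hold=0.8549 ⇒ V=0.8549 continue  boundary S*=106.1312
step 3: (k=3,j=0): S=95.2445, K−S=51.4755, hold=50.3922 ⇒ V=51.4755 exercise | (k=3,j=1): S=118.2623, K−S=28.4577, hold=29.5613 ⇒ V=29.5613 continue | (k=3,j=2): S=146.8428, K−S=0.0000, hold=12.4374 ⇒ V=12.4374 continue | (k=3,j=3): S=182.3304, K−S=0.0000, hold=3.3504 ⇒ V=3.3504 continue  boundary S*=95.2445
step 2: (k=2,j=0): S=106.1312, K−S=40.5888, hold=40.0612 ⇒ V=40.5888 exercise | (k=2,j=1): S=131.7800, K−S=14.9400, hold=20.7208 ⇒ V=20.7208 continue | (k=2,j=2): S=163.6273, K−S=0.0000, hold=7.7700 ⇒ V=7.7700 continue  boundary S*=106.1312
step 1: (k=1,j=0): S=118.2623, K−S=28.4577, hold=30.2852 ⇒ V=30.2852 continue | (k=1,j=1): S=146.8428, K−S=0.0000, hold=14.0469 ⇒ V=14.0469 continue  boundary S*=-
step 0: (k=0,j=0): S=131.7800, K−S=14.9400, hold=21.8853 ⇒ V=21.8853 continue  boundary S*=-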